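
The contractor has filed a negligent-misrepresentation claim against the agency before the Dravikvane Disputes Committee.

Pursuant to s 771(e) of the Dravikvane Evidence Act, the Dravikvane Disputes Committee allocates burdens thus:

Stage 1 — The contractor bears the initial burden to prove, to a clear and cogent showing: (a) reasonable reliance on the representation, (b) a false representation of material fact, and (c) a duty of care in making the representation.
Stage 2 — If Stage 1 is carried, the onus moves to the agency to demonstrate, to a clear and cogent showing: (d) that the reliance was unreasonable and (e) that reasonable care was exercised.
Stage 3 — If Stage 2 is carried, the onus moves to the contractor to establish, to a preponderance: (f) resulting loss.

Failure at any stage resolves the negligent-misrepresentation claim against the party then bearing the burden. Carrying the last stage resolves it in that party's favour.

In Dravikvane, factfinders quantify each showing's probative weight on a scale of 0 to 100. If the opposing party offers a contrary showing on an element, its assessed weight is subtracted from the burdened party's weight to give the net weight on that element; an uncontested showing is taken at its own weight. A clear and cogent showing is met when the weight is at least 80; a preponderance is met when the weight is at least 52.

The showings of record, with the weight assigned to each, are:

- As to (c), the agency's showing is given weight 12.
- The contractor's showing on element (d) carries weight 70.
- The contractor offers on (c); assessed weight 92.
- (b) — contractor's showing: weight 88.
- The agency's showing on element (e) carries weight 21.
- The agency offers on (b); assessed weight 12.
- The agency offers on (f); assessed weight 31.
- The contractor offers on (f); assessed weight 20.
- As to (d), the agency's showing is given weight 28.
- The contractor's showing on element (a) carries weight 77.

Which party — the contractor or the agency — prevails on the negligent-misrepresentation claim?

Stage 1 (contractor, a clear and cogent showing, weight is at least 80): (a) 77 < 80 — fails; (b) net 88−12=76 < 80 — fails; (c) net 92−12=80 ≥ 80 — meets.
  Stage 1 not carried; the contractor fails its burden.
The analysis ends at Stage 1; the agency prevails.

agency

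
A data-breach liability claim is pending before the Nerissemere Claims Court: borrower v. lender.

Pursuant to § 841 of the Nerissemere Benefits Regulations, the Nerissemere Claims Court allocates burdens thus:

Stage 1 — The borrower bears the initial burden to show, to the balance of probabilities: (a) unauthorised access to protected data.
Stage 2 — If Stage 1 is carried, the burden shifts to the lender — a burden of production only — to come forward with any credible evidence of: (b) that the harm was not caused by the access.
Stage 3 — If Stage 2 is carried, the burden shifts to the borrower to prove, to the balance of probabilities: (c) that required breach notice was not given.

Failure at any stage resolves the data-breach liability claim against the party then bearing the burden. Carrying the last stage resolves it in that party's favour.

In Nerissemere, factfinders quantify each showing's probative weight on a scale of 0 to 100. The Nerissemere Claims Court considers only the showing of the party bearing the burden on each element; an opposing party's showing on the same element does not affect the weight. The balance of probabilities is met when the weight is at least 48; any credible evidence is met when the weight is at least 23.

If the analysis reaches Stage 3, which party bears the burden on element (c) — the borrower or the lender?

Stage 3's rule assigns the burden to the borrower (to the balance of probabilities).

borrower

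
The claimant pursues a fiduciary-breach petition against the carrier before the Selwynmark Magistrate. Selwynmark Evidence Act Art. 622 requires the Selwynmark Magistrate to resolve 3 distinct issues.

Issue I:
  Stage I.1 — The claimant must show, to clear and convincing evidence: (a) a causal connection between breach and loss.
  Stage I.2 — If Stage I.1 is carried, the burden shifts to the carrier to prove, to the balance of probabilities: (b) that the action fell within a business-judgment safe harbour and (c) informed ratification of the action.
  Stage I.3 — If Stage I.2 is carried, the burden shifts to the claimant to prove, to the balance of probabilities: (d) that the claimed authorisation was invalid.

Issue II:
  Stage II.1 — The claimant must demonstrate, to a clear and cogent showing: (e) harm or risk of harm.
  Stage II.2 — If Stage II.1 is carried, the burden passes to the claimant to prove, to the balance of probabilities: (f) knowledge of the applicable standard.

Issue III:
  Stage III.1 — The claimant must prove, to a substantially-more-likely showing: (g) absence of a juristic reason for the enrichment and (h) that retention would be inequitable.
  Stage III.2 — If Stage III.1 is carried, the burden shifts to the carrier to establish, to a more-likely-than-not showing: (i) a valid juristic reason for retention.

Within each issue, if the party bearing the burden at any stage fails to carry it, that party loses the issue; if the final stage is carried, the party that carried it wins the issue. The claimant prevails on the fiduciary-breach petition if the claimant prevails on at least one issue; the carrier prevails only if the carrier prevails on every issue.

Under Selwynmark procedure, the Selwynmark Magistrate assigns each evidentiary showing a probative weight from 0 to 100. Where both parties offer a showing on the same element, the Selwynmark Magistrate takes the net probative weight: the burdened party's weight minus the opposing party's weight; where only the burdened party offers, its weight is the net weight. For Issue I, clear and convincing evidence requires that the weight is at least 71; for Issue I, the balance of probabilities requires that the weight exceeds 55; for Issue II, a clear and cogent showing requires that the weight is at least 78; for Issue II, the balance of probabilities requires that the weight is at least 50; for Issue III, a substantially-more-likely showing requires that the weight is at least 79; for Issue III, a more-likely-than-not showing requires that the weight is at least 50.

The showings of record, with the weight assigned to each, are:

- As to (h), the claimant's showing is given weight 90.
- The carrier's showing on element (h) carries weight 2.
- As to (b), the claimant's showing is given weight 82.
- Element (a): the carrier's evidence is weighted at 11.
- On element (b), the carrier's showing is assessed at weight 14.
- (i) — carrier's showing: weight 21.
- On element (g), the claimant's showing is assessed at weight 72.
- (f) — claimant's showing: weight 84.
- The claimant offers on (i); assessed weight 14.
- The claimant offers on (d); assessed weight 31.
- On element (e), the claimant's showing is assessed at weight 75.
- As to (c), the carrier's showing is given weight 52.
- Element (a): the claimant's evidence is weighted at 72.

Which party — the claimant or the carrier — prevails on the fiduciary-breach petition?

— Issue I —
Stage I.1 (claimant, clear and convincing evidence, weight is at least 71): (a) net 72−11=61 < 71 — fails.
  Not every element is met, so the claimant fails to carry Stage I.1.
The carrier prevails on this issue.
— Issue II —
Stage II.1 — burden on claimant; standard: a clear and cogent showing (weight is at least 78).
    (e): 75 < 78 [not met]
  Not every element is met, so the claimant fails to carry Stage II.1.
The analysis ends at Stage II.1; the carrier prevails on this issue.
— Issue III —
At Stage III.1 the claimant must meet a substantially-more-likely showing (weight is at least 79): on (g) the weight is 72, < 79, so (g) does not meet the standard; on (h) the weight is 90 less the opposing 2 gives net 88, which does reach 79, so (h) meets the standard.
  The claimant does not carry Stage III.1.
The analysis ends at Stage III.1; the carrier prevails on this issue.
Per-issue: Issue I → carrier; Issue II → carrier; Issue III → carrier. The claimant must prevail on at least one issue; overall, the carrier prevails.

carrier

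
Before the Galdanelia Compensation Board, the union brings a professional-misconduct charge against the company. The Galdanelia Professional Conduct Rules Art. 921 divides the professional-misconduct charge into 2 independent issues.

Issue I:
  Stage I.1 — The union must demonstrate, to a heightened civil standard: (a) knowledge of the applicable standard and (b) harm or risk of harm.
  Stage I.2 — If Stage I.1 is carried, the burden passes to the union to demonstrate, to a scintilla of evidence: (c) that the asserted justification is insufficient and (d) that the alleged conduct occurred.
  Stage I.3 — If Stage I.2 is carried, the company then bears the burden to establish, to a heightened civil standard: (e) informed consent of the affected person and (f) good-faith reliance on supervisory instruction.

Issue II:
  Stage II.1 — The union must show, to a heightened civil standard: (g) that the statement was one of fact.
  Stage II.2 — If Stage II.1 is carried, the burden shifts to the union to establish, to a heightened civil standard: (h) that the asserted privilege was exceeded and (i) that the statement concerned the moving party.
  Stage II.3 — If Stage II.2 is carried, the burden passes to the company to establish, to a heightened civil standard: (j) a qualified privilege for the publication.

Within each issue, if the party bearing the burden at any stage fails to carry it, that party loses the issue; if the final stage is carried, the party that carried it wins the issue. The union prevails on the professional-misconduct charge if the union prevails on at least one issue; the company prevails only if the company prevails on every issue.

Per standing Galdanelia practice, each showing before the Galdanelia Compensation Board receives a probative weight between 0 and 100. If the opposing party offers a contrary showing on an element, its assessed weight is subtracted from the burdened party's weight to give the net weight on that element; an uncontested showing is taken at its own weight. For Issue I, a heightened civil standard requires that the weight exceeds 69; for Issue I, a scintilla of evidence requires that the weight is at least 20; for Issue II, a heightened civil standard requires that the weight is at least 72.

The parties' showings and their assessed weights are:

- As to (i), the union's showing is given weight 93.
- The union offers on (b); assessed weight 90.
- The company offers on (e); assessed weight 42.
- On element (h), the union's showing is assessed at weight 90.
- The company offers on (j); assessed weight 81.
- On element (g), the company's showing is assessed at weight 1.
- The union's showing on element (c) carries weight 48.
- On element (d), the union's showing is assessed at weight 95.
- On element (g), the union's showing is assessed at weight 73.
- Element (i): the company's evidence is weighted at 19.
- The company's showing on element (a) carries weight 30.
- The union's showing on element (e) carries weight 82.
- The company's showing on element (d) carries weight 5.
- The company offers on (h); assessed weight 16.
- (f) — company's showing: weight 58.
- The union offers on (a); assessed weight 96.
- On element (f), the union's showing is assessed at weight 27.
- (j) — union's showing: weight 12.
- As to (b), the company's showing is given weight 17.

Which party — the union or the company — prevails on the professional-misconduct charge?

union

— Issue I —
Stage I.1 — burden on union; standard: a heightened civil standard (weight exceeds 69).
    (a): 96 − 30 = 66 ≤ 69 [not met]
    (b): 90 − 17 = 73 > 69 [met]
  Not every element is met, so the union fails to carry Stage I.1.
So the company prevails on this issue.
— Issue II —
Stage II.1 — burden on union; standard: a heightened civil standard (weight is at least 72).
    (g): 73 − 1 = 72 ≥ 72 [met]
  All elements met. The union retains the burden for Stage II.2.
Stage II.2 — burden on union; standard: a heightened civil standard (weight is at least 72).
    (h): 90 − 16 = 74 ≥ 72 [met]
    (i): 93 − 19 = 74 ≥ 72 [met]
  Stage II.2 carried; the burden shifts to the company.
Stage II.3 — burden on company; standard: a heightened civil standard (weight is at least 72).
    (j): 81 − 12 = 69 < 72 [not met]
  Stage II.3 not carried; the company fails its burden.
So the union prevails on this issue.
Per-issue: Issue I → company; Issue II → union. The union must prevail on at least one issue; overall, the union prevails.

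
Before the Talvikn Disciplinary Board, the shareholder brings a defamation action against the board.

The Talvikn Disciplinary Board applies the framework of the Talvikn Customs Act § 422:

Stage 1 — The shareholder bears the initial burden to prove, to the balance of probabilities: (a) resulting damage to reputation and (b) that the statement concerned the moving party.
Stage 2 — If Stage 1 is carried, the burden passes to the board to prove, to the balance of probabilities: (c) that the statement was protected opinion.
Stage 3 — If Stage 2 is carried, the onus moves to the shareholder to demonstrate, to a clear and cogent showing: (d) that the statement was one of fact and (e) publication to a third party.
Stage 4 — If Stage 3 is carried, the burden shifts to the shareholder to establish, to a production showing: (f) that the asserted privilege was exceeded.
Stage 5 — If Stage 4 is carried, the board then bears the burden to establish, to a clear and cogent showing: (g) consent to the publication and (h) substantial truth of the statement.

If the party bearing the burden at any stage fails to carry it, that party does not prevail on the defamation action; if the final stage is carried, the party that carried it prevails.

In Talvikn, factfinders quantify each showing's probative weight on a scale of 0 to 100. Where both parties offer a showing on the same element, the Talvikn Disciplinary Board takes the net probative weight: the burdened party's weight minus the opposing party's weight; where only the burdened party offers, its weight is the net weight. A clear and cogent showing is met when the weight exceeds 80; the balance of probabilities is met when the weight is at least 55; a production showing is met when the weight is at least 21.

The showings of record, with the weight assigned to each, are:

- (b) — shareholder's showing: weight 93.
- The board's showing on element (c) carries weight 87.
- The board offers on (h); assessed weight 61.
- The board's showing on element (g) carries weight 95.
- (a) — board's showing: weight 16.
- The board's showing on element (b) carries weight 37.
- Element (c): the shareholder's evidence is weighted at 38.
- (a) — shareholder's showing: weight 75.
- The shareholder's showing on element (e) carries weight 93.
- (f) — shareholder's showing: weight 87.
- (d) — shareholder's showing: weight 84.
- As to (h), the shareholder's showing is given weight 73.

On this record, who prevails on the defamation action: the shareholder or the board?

At Stage 1 the shareholder must meet the balance of probabilities (weight is at least 55): on (a) the weight is 75 less the opposing 16 gives net 59, ≥ 55, so (a) meets the standard; on (b) the weight is 93 less the opposing 37 gives net 56, which does reach 55, so (b) meets the standard.
  Stage 1 is satisfied; the onus moves to the board.
At Stage 2 the board must meet the balance of probabilities (weight is at least 55): on (c) the weight is 87 less the opposing 38 gives net 49, which does not reach 55, so (c) does not meet the standard.
  The board does not carry Stage 2.
So the shareholder prevails.

shareholder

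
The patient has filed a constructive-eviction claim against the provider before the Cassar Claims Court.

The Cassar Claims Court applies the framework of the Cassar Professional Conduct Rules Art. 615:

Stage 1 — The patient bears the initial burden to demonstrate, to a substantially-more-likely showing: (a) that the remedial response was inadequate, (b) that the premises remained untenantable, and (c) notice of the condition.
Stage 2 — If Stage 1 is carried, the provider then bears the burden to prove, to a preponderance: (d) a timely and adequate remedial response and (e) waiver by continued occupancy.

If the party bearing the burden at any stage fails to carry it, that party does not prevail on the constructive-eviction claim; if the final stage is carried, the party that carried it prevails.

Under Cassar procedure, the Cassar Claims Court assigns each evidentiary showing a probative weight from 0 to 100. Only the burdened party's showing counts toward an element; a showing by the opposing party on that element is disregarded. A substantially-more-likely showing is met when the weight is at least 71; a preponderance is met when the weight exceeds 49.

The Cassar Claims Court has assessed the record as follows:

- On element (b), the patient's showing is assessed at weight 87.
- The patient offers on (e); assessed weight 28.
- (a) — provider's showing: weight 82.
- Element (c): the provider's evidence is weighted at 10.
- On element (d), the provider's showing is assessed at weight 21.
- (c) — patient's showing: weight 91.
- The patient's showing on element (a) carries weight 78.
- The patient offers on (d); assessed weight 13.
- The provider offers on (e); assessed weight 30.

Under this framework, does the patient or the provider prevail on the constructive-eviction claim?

patient

Stage 1 (patient, a substantially-more-likely showing, weight is at least 71): (a) 78 (provider's 82 disregarded) ≥ 71 — meets; (b) 87 ≥ 71 — meets; (c) 91 (provider's 10 disregarded) ≥ 71 — meets.
  Stage 1 is satisfied; the onus moves to the provider.
Stage 2 (provider, a preponderance, weight exceeds 49): (d) 21 (patient's 13 disregarded) ≤ 49 — fails; (e) 30 (patient's 28 disregarded) ≤ 49 — fails.
  The provider does not carry Stage 2.
So the patient prevails.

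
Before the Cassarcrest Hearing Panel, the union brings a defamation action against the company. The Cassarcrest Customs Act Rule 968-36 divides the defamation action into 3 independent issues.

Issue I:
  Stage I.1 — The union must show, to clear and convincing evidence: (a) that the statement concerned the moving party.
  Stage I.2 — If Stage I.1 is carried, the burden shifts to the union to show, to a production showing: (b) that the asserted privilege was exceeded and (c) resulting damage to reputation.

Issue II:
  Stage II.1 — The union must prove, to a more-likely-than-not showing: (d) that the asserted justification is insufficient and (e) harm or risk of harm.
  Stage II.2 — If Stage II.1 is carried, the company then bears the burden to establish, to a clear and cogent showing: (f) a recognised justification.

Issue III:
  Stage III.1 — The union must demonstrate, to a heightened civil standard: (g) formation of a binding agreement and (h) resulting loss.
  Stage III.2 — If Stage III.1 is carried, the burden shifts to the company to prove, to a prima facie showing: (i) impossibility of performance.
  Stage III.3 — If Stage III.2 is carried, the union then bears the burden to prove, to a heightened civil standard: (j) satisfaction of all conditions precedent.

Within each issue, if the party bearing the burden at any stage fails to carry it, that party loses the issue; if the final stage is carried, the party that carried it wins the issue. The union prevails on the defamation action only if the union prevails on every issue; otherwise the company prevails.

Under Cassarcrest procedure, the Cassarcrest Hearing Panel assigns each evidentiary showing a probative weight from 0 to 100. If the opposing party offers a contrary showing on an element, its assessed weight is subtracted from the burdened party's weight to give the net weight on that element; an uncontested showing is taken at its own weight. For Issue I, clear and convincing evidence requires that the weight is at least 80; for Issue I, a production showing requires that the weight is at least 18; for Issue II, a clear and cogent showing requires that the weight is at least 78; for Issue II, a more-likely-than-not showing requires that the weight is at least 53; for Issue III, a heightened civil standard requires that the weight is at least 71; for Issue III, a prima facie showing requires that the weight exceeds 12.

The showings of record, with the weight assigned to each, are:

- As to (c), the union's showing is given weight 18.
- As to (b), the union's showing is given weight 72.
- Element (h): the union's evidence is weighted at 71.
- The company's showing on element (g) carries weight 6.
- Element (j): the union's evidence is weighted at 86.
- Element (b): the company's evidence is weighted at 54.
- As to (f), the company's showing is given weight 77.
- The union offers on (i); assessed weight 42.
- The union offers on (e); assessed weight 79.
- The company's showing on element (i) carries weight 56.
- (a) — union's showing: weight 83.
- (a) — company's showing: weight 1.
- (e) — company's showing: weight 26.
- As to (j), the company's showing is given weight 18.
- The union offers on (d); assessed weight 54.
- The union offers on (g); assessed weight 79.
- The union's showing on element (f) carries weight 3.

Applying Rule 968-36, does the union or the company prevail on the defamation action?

company

— Issue I —
At Stage I.1 the union must meet clear and convincing evidence (weight is at least 80): on (a) the weight is 83 less the opposing 1 gives net 82, which does reach 80, so (a) meets the standard.
  All elements met. The union retains the burden for Stage I.2.
At Stage I.2 the union must meet a production showing (weight is at least 18): on (b) the weight is 72 less the opposing 54 gives net 18, ≥ 18, so (b) meets the standard; on (c) the weight is 18, which does reach 18, so (c) meets the standard.
  Stage I.2 carried; the final stage is satisfied.
With every stage satisfied, the union prevails on this issue.
— Issue II —
At Stage II.1 the union must meet a more-likely-than-not showing (weight is at least 53): on (d) the weight is 54, which does reach 53, so (d) meets the standard; on (e) the weight is 79 less the opposing 26 gives net 53, ≥ 53, so (e) meets the standard.
  All elements met. The burden passes to the company.
At Stage II.2 the company must meet a clear and cogent showing (weight is at least 78): on (f) the weight is 77 less the opposing 3 gives net 74, which does not reach 78, so (f) does not meet the standard.
  The company does not carry Stage II.2.
The union prevails on this issue.
— Issue III —
Stage III.1 — burden on union; standard: a heightened civil standard (weight is at least 71).
    (g): 79 − 6 = 73 ≥ 71 [met]
    (h): 71 ≥ 71 [met]
  The union carries Stage III.1; the company now bears the burden.
Stage III.2 — burden on company; standard: a prima facie showing (weight exceeds 12).
    (i): 56 − 42 = 14 > 12 [met]
  The company carries Stage III.2; the union now bears the burden.
Stage III.3 — burden on union; standard: a heightened civil standard (weight is at least 71).
    (j): 86 − 18 = 68 < 71 [not met]
  The union does not carry Stage III.3.
So the company prevails on this issue.
Per-issue: Issue I → union; Issue II → union; Issue III → company. The union must prevail on every issue; overall, the company prevails.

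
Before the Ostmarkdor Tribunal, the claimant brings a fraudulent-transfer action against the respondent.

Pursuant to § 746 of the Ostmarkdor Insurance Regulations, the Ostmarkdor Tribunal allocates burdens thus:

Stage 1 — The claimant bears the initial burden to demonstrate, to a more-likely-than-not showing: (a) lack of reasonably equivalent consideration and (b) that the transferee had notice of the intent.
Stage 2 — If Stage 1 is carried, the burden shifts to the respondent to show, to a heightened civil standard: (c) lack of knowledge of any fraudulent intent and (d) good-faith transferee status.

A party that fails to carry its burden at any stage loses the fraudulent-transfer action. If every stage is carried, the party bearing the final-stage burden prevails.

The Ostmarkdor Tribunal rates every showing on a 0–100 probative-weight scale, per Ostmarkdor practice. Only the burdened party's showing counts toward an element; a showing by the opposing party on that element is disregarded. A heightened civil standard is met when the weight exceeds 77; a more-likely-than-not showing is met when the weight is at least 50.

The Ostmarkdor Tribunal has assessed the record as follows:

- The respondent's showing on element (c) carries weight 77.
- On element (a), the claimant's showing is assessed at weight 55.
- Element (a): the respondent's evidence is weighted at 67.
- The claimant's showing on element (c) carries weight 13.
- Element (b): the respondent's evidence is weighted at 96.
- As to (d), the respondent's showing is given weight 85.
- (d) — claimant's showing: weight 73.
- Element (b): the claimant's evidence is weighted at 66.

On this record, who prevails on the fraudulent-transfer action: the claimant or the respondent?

claimant

At Stage 1 the claimant must meet a more-likely-than-not showing (weight is at least 50): on (a) the weight is 55 (the respondent's 67 is given no effect), ≥ 50, so (a) meets the standard; on (b) the weight is 66 (the respondent's 96 is given no effect), ≥ 50, so (b) meets the standard.
  All elements met. The burden passes to the respondent.
At Stage 2 the respondent must meet a heightened civil standard (weight exceeds 77): on (c) the weight is 77 (the claimant's 13 is given no effect), which does not exceed 77, so (c) does not meet the standard; on (d) the weight is 85 (the claimant's 73 is given no effect), > 77, so (d) meets the standard.
  The respondent does not carry Stage 2.
The claimant prevails.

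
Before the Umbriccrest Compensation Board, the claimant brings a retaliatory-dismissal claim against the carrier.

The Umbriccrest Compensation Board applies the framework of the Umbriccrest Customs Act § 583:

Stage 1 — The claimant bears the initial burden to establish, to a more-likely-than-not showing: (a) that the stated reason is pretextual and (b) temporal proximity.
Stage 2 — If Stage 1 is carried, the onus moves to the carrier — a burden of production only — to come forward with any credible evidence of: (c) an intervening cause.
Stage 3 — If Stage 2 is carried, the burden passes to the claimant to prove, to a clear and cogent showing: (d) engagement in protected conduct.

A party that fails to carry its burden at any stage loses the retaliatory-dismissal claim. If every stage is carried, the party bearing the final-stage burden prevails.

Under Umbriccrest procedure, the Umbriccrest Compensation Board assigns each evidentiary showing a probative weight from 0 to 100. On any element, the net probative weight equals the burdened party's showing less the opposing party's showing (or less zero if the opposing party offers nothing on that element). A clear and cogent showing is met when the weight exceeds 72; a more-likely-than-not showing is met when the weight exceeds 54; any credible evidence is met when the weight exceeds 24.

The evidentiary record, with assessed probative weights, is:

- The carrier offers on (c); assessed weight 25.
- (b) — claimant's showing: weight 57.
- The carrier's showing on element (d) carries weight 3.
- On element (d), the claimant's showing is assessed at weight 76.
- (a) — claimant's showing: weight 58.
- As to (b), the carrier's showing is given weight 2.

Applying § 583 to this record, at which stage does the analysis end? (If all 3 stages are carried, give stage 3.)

stage 3

At Stage 1 the claimant must meet a more-likely-than-not showing (weight exceeds 54): on (a) the weight is 58, which does exceed 54, so (a) meets the standard; on (b) the weight is 57 less the opposing 2 gives net 55, > 54, so (b) meets the standard.
  The claimant carries Stage 1; the carrier now bears the burden.
At Stage 2 the carrier must meet any credible evidence (weight exceeds 24): on (c) the weight is 25, which does exceed 24, so (c) meets the standard.
  Stage 2 carried; the burden shifts to the claimant.
At Stage 3 the claimant must meet a clear and cogent showing (weight exceeds 72): on (d) the weight is 76 less the opposing 3 gives net 73, > 72, so (d) meets the standard.
  Stage 3 carried; the final stage is satisfied.
Every stage carried; the claimant prevails.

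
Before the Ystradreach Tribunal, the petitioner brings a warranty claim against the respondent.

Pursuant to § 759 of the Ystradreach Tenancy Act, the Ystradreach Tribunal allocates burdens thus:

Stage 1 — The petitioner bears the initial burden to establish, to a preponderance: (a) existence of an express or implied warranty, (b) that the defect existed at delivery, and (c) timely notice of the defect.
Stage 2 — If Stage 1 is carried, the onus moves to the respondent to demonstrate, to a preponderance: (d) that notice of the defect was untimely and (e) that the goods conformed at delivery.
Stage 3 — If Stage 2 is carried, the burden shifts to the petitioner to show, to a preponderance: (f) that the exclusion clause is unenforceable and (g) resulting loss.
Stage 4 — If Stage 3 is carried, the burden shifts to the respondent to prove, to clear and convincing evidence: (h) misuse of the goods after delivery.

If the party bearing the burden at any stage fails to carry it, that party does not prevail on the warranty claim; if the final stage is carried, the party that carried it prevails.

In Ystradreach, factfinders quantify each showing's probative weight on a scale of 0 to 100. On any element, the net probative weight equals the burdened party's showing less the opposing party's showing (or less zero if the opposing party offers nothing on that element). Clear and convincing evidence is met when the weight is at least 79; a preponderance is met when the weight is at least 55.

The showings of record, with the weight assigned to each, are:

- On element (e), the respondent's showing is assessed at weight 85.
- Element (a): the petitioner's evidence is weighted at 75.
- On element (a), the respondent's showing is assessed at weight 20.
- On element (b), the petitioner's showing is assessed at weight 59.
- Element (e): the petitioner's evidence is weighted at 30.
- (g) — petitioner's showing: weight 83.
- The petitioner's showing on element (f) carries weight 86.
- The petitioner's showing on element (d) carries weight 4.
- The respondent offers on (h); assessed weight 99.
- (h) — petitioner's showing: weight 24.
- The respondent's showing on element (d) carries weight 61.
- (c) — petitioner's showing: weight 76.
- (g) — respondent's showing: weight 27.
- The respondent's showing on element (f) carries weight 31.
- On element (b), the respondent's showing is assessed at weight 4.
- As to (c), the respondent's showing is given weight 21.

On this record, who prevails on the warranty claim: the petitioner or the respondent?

Stage 1 (petitioner, a preponderance, weight is at least 55): (a) net 75−20=55 ≥ 55 — meets; (b) net 59−4=55 ≥ 55 — meets; (c) net 76−21=55 ≥ 55 — meets.
  Stage 1 carried; the burden shifts to the respondent.
Stage 2 (respondent, a preponderance, weight is at least 55): (d) net 61−4=57 ≥ 55 — meets; (e) net 85−30=55 ≥ 55 — meets.
  All elements met. The burden passes to the petitioner.
Stage 3 (petitioner, a preponderance, weight is at least 55): (f) net 86−31=55 ≥ 55 — meets; (g) net 83−27=56 ≥ 55 — meets.
  All elements met. The burden passes to the respondent.
Stage 4 (respondent, clear and convincing evidence, weight is at least 79): (h) net 99−24=75 < 79 — fails.
  The respondent does not carry Stage 4.
So the petitioner prevails.

petitioner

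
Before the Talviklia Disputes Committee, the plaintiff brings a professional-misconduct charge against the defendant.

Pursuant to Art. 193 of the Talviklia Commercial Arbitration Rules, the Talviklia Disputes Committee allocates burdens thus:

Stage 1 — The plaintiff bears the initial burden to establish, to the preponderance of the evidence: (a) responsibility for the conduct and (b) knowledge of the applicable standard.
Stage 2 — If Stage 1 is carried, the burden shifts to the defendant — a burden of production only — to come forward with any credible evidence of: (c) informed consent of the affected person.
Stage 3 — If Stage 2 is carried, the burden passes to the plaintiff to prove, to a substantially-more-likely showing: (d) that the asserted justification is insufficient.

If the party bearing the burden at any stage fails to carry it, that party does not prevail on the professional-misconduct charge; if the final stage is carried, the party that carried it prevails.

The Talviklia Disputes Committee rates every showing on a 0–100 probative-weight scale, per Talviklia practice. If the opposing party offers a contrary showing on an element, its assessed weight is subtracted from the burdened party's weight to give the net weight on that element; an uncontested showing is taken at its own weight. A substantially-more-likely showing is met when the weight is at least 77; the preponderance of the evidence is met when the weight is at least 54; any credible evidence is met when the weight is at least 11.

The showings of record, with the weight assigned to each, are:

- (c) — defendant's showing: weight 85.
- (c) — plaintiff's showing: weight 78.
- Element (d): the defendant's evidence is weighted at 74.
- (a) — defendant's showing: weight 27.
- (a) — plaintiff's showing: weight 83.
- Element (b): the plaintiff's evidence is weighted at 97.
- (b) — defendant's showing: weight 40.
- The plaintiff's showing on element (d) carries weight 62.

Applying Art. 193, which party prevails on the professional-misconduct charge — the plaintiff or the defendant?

Stage 1 — burden on plaintiff; standard: the preponderance of the evidence (weight is at least 54).
    (a): 83 − 27 = 56 ≥ 54 [met]
    (b): 97 − 40 = 57 ≥ 54 [met]
  Stage 1 is satisfied; the onus moves to the defendant.
Stage 2 — burden on defendant; standard: any credible evidence (weight is at least 11).
    (c): 85 − 78 = 7 < 11 [not met]
  Not every element is met, so the defendant fails to carry Stage 2.
So the plaintiff prevails.

plaintiff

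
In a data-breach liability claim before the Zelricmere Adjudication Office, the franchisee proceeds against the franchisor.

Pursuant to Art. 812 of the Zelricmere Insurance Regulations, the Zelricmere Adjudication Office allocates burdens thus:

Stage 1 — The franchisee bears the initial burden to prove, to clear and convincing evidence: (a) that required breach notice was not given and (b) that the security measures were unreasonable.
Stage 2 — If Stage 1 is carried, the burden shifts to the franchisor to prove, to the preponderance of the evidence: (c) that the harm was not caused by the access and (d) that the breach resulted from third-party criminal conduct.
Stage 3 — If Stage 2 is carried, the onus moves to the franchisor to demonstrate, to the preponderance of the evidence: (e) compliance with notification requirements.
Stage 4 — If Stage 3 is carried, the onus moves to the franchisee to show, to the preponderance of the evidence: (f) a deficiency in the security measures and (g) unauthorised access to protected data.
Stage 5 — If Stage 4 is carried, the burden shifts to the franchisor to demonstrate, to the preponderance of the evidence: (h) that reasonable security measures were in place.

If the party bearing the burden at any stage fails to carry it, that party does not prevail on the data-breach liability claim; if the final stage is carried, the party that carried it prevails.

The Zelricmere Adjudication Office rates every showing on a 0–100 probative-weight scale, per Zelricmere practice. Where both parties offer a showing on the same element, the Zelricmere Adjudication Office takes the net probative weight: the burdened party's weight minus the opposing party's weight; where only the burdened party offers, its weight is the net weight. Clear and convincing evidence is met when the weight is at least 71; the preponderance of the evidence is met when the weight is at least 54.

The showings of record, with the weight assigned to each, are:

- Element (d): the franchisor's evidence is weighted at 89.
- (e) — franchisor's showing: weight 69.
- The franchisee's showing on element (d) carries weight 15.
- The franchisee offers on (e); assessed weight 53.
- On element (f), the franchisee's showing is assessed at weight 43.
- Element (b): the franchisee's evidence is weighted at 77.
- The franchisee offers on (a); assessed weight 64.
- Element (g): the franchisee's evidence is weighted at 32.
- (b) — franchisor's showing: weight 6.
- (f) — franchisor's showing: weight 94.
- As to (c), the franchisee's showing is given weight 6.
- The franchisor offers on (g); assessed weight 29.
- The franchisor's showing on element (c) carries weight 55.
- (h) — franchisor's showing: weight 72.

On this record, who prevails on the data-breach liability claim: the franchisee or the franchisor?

Stage 1 — burden on franchisee; standard: clear and convincing evidence (weight is at least 71).
    (a): 64 < 71 [not met]
    (b): 77 − 6 = 71 ≥ 71 [met]
  Stage 1 not carried; the franchisee fails its burden.
The analysis ends at Stage 1; the franchisor prevails.

franchisor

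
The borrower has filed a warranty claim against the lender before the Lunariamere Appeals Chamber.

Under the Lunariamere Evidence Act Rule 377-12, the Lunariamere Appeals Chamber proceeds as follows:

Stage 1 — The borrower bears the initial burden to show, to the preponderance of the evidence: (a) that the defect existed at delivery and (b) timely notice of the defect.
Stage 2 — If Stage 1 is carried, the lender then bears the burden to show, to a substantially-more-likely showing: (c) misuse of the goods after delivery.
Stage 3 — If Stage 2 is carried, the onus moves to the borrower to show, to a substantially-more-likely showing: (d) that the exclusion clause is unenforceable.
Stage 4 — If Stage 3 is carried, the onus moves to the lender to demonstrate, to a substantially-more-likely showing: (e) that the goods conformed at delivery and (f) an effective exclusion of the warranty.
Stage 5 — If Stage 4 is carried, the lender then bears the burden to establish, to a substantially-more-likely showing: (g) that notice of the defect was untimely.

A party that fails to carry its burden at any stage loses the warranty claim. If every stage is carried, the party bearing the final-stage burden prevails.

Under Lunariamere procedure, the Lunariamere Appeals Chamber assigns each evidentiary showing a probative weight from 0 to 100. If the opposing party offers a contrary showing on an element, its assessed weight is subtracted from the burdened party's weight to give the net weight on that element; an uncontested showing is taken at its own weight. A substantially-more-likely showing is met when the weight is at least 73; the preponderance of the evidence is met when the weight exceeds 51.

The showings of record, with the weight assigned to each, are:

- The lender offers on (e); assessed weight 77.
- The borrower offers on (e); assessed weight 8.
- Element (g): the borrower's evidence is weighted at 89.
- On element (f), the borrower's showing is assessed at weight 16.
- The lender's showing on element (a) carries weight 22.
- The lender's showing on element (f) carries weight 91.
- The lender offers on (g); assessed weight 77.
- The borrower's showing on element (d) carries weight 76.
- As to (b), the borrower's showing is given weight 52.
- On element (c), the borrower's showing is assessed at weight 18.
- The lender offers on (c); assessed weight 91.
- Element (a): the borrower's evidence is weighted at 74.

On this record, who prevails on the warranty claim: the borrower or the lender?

borrower

Stage 1 (borrower, the preponderance of the evidence, weight exceeds 51): (a) net 74−22=52 > 51 — meets; (b) 52 > 51 — meets.
  Stage 1 is satisfied; the onus moves to the lender.
Stage 2 (lender, a substantially-more-likely showing, weight is at least 73): (c) net 91−18=73 ≥ 73 — meets.
  The lender carries Stage 2; the borrower now bears the burden.
Stage 3 (borrower, a substantially-more-likely showing, weight is at least 73): (d) 76 ≥ 73 — meets.
  The borrower carries Stage 3; the lender now bears the burden.
Stage 4 (lender, a substantially-more-likely showing, weight is at least 73): (e) net 77−8=69 < 73 — fails; (f) net 91−16=75 ≥ 73 — meets.
  The lender does not carry Stage 4.
The analysis ends at Stage 4; the borrower prevails.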